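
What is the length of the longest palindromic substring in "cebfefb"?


Input: "cebfefb"
Checking substrings for palindromes:
  [2:7] "bfefb" (len 5) => palindrome
  [3:6] "fef" (len 3) => palindrome
Longest palindromic substring: "bfefb" with length 5

5


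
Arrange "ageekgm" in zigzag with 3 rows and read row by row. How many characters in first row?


Zigzag "ageekgm" into 3 rows:
Placing characters:
  'a' => row 0
  'g' => row 1
  'e' => row 2
  'e' => row 1
  'k' => row 0
  'g' => row 1
  'm' => row 2
Rows:
  Row 0: "ak"
  Row 1: "geg"
  Row 2: "em"
First row length: 2

2


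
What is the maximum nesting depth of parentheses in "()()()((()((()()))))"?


Input: "()()()((()((()()))))"
Tracking depth:
  Position 0 '(': depth becomes 1
  Position 1 ')': depth becomes 0
  Position 2 '(': depth becomes 1
  Position 3 ')': depth becomes 0
  Position 4 '(': depth becomes 1
  Position 5 ')': depth becomes 0
  Position 6 '(': depth becomes 1
  Position 7 '(': depth becomes 2
  Position 8 '(': depth becomes 3
  Position 9 ')': depth becomes 2
  Position 10 '(': depth becomes 3
  Position 11 '(': depth becomes 4
  Position 12 '(': depth becomes 5
  Position 13 ')': depth becomes 4
  Position 14 '(': depth becomes 5
  Position 15 ')': depth becomes 4
  Position 16 ')': depth becomes 3
  Position 17 ')': depth becomes 2
  Position 18 ')': depth becomes 1
  Position 19 ')': depth becomes 0
Maximum depth reached: 5

5


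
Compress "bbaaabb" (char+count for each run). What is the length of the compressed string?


Input: bbaaabb
Runs:
  'b' x 2 => "b2"
  'a' x 3 => "a3"
  'b' x 2 => "b2"
Compressed: "b2a3b2"
Compressed length: 6

6


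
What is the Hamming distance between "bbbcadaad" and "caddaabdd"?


Comparing "bbbcadaad" and "caddaabdd" position by position:
  Position 0: 'b' vs 'c' => differ
  Position 1: 'b' vs 'a' => differ
  Position 2: 'b' vs 'd' => differ
  Position 3: 'c' vs 'd' => differ
  Position 4: 'a' vs 'a' => same
  Position 5: 'd' vs 'a' => differ
  Position 6: 'a' vs 'b' => differ
  Position 7: 'a' vs 'd' => differ
  Position 8: 'd' vs 'd' => same
Total differences (Hamming distance): 7

7


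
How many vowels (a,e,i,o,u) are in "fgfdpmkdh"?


Input: fgfdpmkdh
Checking each character:
  'f' at position 0: consonant
  'g' at position 1: consonant
  'f' at position 2: consonant
  'd' at position 3: consonant
  'p' at position 4: consonant
  'm' at position 5: consonant
  'k' at position 6: consonant
  'd' at position 7: consonant
  'h' at position 8: consonant
Total vowels: 0

0


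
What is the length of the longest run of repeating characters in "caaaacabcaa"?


Input: "caaaacabcaa"
Scanning for longest run:
  Position 1 ('a'): new char, reset run to 1
  Position 2 ('a'): continues run of 'a', length=2
  Position 3 ('a'): continues run of 'a', length=3
  Position 4 ('a'): continues run of 'a', length=4
  Position 5 ('c'): new char, reset run to 1
  Position 6 ('a'): new char, reset run to 1
  Position 7 ('b'): new char, reset run to 1
  Position 8 ('c'): new char, reset run to 1
  Position 9 ('a'): new char, reset run to 1
  Position 10 ('a'): continues run of 'a', length=2
Longest run: 'a' with length 4

4


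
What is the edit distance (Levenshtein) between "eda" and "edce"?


Computing edit distance: "eda" -> "edce"
DP table:
           e    d    c    e
      0    1    2    3    4
  e   1    0    1    2    3
  d   2    1    0    1    2
  a   3    2    1    1    2
Edit distance = dp[3][4] = 2

2


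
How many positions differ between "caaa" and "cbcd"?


Comparing "caaa" and "cbcd" position by position:
  Position 0: 'c' vs 'c' => same
  Position 1: 'a' vs 'b' => DIFFER
  Position 2: 'a' vs 'c' => DIFFER
  Position 3: 'a' vs 'd' => DIFFER
Positions that differ: 3

3


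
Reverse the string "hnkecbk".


Input: hnkecbk
Reading characters right to left:
  Position 6: 'k'
  Position 5: 'b'
  Position 4: 'c'
  Position 3: 'e'
  Position 2: 'k'
  Position 1: 'n'
  Position 0: 'h'
Reversed: kbceknh

kbceknh


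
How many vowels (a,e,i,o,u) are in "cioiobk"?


Input: cioiobk
Checking each character:
  'c' at position 0: consonant
  'i' at position 1: vowel (running total: 1)
  'o' at position 2: vowel (running total: 2)
  'i' at position 3: vowel (running total: 3)
  'o' at position 4: vowel (running total: 4)
  'b' at position 5: consonant
  'k' at position 6: consonant
Total vowels: 4

4


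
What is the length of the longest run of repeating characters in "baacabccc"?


Input: "baacabccc"
Scanning for longest run:
  Position 1 ('a'): new char, reset run to 1
  Position 2 ('a'): continues run of 'a', length=2
  Position 3 ('c'): new char, reset run to 1
  Position 4 ('a'): new char, reset run to 1
  Position 5 ('b'): new char, reset run to 1
  Position 6 ('c'): new char, reset run to 1
  Position 7 ('c'): continues run of 'c', length=2
  Position 8 ('c'): continues run of 'c', length=3
Longest run: 'c' with length 3

3


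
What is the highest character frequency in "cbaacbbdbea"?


Input: cbaacbbdbea
Character counts:
  'a': 3
  'b': 4
  'c': 2
  'd': 1
  'e': 1
Maximum frequency: 4

4


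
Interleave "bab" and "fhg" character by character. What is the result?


Interleaving "bab" and "fhg":
  Position 0: 'b' from first, 'f' from second => "bf"
  Position 1: 'a' from first, 'h' from second => "ah"
  Position 2: 'b' from first, 'g' from second => "bg"
Result: bfahbg

bfahbg


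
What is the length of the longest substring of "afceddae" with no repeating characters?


Input: "afceddae"
Sliding window (track last position of each char):
  Position 0 ('a'): window [0,0] length 1 -- new best
  Position 1 ('f'): window [0,1] length 2 -- new best
  Position 2 ('c'): window [0,2] length 3 -- new best
  Position 3 ('e'): window [0,3] length 4 -- new best
  Position 4 ('d'): window [0,4] length 5 -- new best
  Position 5 ('d'): repeat (last at 4), move window start to 5
  Position 5 ('d'): window [5,5] length 1
  Position 6 ('a'): window [5,6] length 2
  Position 7 ('e'): window [5,7] length 3
Longest substring with no repeats: "afced" with length 5

5


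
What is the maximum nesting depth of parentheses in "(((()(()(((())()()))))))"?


Input: "(((()(()(((())()()))))))"
Tracking depth:
  Position 0 '(': depth becomes 1
  Position 1 '(': depth becomes 2
  Position 2 '(': depth becomes 3
  Position 3 '(': depth becomes 4
  Position 4 ')': depth becomes 3
  Position 5 '(': depth becomes 4
  Position 6 '(': depth becomes 5
  Position 7 ')': depth becomes 4
  Position 8 '(': depth becomes 5
  Position 9 '(': depth becomes 6
  Position 10 '(': depth becomes 7
  Position 11 '(': depth becomes 8
  Position 12 ')': depth becomes 7
  Position 13 ')': depth becomes 6
  Position 14 '(': depth becomes 7
  Position 15 ')': depth becomes 6
  Position 16 '(': depth becomes 7
  Position 17 ')': depth becomes 6
  Position 18 ')': depth becomes 5
  Position 19 ')': depth becomes 4
  Position 20 ')': depth becomes 3
  Position 21 ')': depth becomes 2
  Position 22 ')': depth becomes 1
  Position 23 ')': depth becomes 0
Maximum depth reached: 8

8


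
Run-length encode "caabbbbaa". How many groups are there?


Input: caabbbbaa
Scanning for consecutive runs:
  Group 1: 'c' x 1 (positions 0-0)
  Group 2: 'a' x 2 (positions 1-2)
  Group 3: 'b' x 4 (positions 3-6)
  Group 4: 'a' x 2 (positions 7-8)
Total groups: 4

4


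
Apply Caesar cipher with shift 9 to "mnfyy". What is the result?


Caesar cipher: shift "mnfyy" by 9
  'm' (pos 12) + 9 = pos 21 = 'v'
  'n' (pos 13) + 9 = pos 22 = 'w'
  'f' (pos 5) + 9 = pos 14 = 'o'
  'y' (pos 24) + 9 = pos 7 = 'h'
  'y' (pos 24) + 9 = pos 7 = 'h'
Result: vwohh

vwohh


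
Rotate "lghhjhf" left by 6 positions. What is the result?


Input: "lghhjhf", rotate left by 6
First 6 characters: "lghhjh"
Remaining characters: "f"
Concatenate remaining + first: "f" + "lghhjh" = "flghhjh"

flghhjh


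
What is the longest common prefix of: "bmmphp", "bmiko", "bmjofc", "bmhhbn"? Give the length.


Words: bmmphp, bmiko, bmjofc, bmhhbn
  Position 0: all 'b' => match
  Position 1: all 'm' => match
  Position 2: ('m', 'i', 'j', 'h') => mismatch, stop
LCP = "bm" (length 2)

2


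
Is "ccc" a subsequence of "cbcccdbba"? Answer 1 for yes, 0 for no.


Check if "ccc" is a subsequence of "cbcccdbba"
Greedy scan:
  Position 0 ('c'): matches sub[0] = 'c'
  Position 1 ('b'): no match needed
  Position 2 ('c'): matches sub[1] = 'c'
  Position 3 ('c'): matches sub[2] = 'c'
  Position 4 ('c'): no match needed
  Position 5 ('d'): no match needed
  Position 6 ('b'): no match needed
  Position 7 ('b'): no match needed
  Position 8 ('a'): no match needed
All 3 characters matched => is a subsequence

1


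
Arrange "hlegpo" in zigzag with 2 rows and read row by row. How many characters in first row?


Zigzag "hlegpo" into 2 rows:
Placing characters:
  'h' => row 0
  'l' => row 1
  'e' => row 0
  'g' => row 1
  'p' => row 0
  'o' => row 1
Rows:
  Row 0: "hep"
  Row 1: "lgo"
First row length: 3

3


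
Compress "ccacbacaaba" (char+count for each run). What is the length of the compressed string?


Input: ccacbacaaba
Runs:
  'c' x 2 => "c2"
  'a' x 1 => "a1"
  'c' x 1 => "c1"
  'b' x 1 => "b1"
  'a' x 1 => "a1"
  'c' x 1 => "c1"
  'a' x 2 => "a2"
  'b' x 1 => "b1"
  'a' x 1 => "a1"
Compressed: "c2a1c1b1a1c1a2b1a1"
Compressed length: 18

18


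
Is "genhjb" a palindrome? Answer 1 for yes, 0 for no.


Input: genhjb
Reversed: bjhneg
  Compare pos 0 ('g') with pos 5 ('b'): MISMATCH
  Compare pos 1 ('e') with pos 4 ('j'): MISMATCH
  Compare pos 2 ('n') with pos 3 ('h'): MISMATCH
Result: not a palindrome

0


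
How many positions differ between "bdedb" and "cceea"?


Comparing "bdedb" and "cceea" position by position:
  Position 0: 'b' vs 'c' => DIFFER
  Position 1: 'd' vs 'c' => DIFFER
  Position 2: 'e' vs 'e' => same
  Position 3: 'd' vs 'e' => DIFFER
  Position 4: 'b' vs 'a' => DIFFER
Positions that differ: 4

4


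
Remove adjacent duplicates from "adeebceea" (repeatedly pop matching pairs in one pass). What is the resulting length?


Input: adeebceea
Stack-based adjacent duplicate removal:
  Read 'a': push. Stack: a
  Read 'd': push. Stack: ad
  Read 'e': push. Stack: ade
  Read 'e': matches stack top 'e' => pop. Stack: ad
  Read 'b': push. Stack: adb
  Read 'c': push. Stack: adbc
  Read 'e': push. Stack: adbce
  Read 'e': matches stack top 'e' => pop. Stack: adbc
  Read 'a': push. Stack: adbca
Final stack: "adbca" (length 5)

5


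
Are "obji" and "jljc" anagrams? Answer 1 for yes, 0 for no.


Strings: "obji", "jljc"
Sorted first:  bijo
Sorted second: cjjl
Differ at position 0: 'b' vs 'c' => not anagrams

0


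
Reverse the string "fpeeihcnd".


Input: fpeeihcnd
Reading characters right to left:
  Position 8: 'd'
  Position 7: 'n'
  Position 6: 'c'
  Position 5: 'h'
  Position 4: 'i'
  Position 3: 'e'
  Position 2: 'e'
  Position 1: 'p'
  Position 0: 'f'
Reversed: dnchieepf

dnchieepf


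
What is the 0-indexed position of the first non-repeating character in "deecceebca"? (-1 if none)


Input: deecceebca
Character frequencies:
  'a': 1
  'b': 1
  'c': 3
  'd': 1
  'e': 4
Scanning left to right for freq == 1:
  Position 0 ('d'): unique! => answer = 0

0


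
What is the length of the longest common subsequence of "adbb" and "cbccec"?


LCS of "adbb" and "cbccec"
DP table:
           c    b    c    c    e    c
      0    0    0    0    0    0    0
  a   0    0    0    0    0    0    0
  d   0    0    0    0    0    0    0
  b   0    0    1    1    1    1    1
  b   0    0    1    1    1    1    1
LCS length = dp[4][6] = 1

1


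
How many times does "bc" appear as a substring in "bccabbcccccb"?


Searching for "bc" in "bccabbcccccb"
Scanning each position:
  Position 0: "bc" => MATCH
  Position 1: "cc" => no
  Position 2: "ca" => no
  Position 3: "ab" => no
  Position 4: "bb" => no
  Position 5: "bc" => MATCH
  Position 6: "cc" => no
  Position 7: "cc" => no
  Position 8: "cc" => no
  Position 9: "cc" => no
  Position 10: "cb" => no
Total occurrences: 2

2


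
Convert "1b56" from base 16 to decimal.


Input: "1b56" in base 16
Positional expansion:
  Digit '1' (value 1) x 16^3 = 4096
  Digit 'b' (value 11) x 16^2 = 2816
  Digit '5' (value 5) x 16^1 = 80
  Digit '6' (value 6) x 16^0 = 6
Sum = 6998

6998


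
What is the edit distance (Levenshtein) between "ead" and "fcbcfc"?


Computing edit distance: "ead" -> "fcbcfc"
DP table:
           f    c    b    c    f    c
      0    1    2    3    4    5    6
  e   1    1    2    3    4    5    6
  a   2    2    2    3    4    5    6
  d   3    3    3    3    4    5    6
Edit distance = dp[3][6] = 6

6


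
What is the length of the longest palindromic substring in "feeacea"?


Input: "feeacea"
Checking substrings for palindromes:
  [1:3] "ee" (len 2) => palindrome
Longest palindromic substring: "ee" with length 2

2


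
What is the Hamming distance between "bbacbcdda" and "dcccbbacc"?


Comparing "bbacbcdda" and "dcccbbacc" position by position:
  Position 0: 'b' vs 'd' => differ
  Position 1: 'b' vs 'c' => differ
  Position 2: 'a' vs 'c' => differ
  Position 3: 'c' vs 'c' => same
  Position 4: 'b' vs 'b' => same
  Position 5: 'c' vs 'b' => differ
  Position 6: 'd' vs 'a' => differ
  Position 7: 'd' vs 'c' => differ
  Position 8: 'a' vs 'c' => differ
Total differences (Hamming distance): 7

7


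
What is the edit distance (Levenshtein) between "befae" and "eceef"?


Computing edit distance: "befae" -> "eceef"
DP table:
           e    c    e    e    f
      0    1    2    3    4    5
  b   1    1    2    3    4    5
  e   2    1    2    2    3    4
  f   3    2    2    3    3    3
  a   4    3    3    3    4    4
  e   5    4    4    3    3    4
Edit distance = dp[5][5] = 4

4


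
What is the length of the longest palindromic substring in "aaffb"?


Input: "aaffb"
Checking substrings for palindromes:
  [0:2] "aa" (len 2) => palindrome
  [2:4] "ff" (len 2) => palindrome
Longest palindromic substring: "aa" with length 2

2


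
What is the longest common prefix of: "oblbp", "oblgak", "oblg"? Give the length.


Words: oblbp, oblgak, oblg
  Position 0: all 'o' => match
  Position 1: all 'b' => match
  Position 2: all 'l' => match
  Position 3: ('b', 'g', 'g') => mismatch, stop
LCP = "obl" (length 3)

3


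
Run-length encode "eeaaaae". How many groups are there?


Input: eeaaaae
Scanning for consecutive runs:
  Group 1: 'e' x 2 (positions 0-1)
  Group 2: 'a' x 4 (positions 2-5)
  Group 3: 'e' x 1 (positions 6-6)
Total groups: 3

3


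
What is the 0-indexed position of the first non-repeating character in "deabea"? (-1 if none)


Input: deabea
Character frequencies:
  'a': 2
  'b': 1
  'd': 1
  'e': 2
Scanning left to right for freq == 1:
  Position 0 ('d'): unique! => answer = 0

0


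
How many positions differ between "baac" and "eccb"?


Comparing "baac" and "eccb" position by position:
  Position 0: 'b' vs 'e' => DIFFER
  Position 1: 'a' vs 'c' => DIFFER
  Position 2: 'a' vs 'c' => DIFFER
  Position 3: 'c' vs 'b' => DIFFER
Positions that differ: 4

4


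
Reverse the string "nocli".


Input: nocli
Reading characters right to left:
  Position 4: 'i'
  Position 3: 'l'
  Position 2: 'c'
  Position 1: 'o'
  Position 0: 'n'
Reversed: ilcon

ilcon


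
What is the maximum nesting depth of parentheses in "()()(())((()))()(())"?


Input: "()()(())((()))()(())"
Tracking depth:
  Position 0 '(': depth becomes 1
  Position 1 ')': depth becomes 0
  Position 2 '(': depth becomes 1
  Position 3 ')': depth becomes 0
  Position 4 '(': depth becomes 1
  Position 5 '(': depth becomes 2
  Position 6 ')': depth becomes 1
  Position 7 ')': depth becomes 0
  Position 8 '(': depth becomes 1
  Position 9 '(': depth becomes 2
  Position 10 '(': depth becomes 3
  Position 11 ')': depth becomes 2
  Position 12 ')': depth becomes 1
  Position 13 ')': depth becomes 0
  Position 14 '(': depth becomes 1
  Position 15 ')': depth becomes 0
  Position 16 '(': depth becomes 1
  Position 17 '(': depth becomes 2
  Position 18 ')': depth becomes 1
  Position 19 ')': depth becomes 0
Maximum depth reached: 3

3


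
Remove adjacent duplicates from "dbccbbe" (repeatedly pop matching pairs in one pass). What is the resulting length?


Input: dbccbbe
Stack-based adjacent duplicate removal:
  Read 'd': push. Stack: d
  Read 'b': push. Stack: db
  Read 'c': push. Stack: dbc
  Read 'c': matches stack top 'c' => pop. Stack: db
  Read 'b': matches stack top 'b' => pop. Stack: d
  Read 'b': push. Stack: db
  Read 'e': push. Stack: dbe
Final stack: "dbe" (length 3)

3


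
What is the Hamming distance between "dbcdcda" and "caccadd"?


Comparing "dbcdcda" and "caccadd" position by position:
  Position 0: 'd' vs 'c' => differ
  Position 1: 'b' vs 'a' => differ
  Position 2: 'c' vs 'c' => same
  Position 3: 'd' vs 'c' => differ
  Position 4: 'c' vs 'a' => differ
  Position 5: 'd' vs 'd' => same
  Position 6: 'a' vs 'd' => differ
Total differences (Hamming distance): 5

5


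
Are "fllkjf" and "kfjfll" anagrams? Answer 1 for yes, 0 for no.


Strings: "fllkjf", "kfjfll"
Sorted first:  ffjkll
Sorted second: ffjkll
Sorted forms match => anagrams

1


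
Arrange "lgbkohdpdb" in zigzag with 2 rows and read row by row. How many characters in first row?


Zigzag "lgbkohdpdb" into 2 rows:
Placing characters:
  'l' => row 0
  'g' => row 1
  'b' => row 0
  'k' => row 1
  'o' => row 0
  'h' => row 1
  'd' => row 0
  'p' => row 1
  'd' => row 0
  'b' => row 1
Rows:
  Row 0: "lbodd"
  Row 1: "gkhpb"
First row length: 5

5


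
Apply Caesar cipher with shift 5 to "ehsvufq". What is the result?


Caesar cipher: shift "ehsvufq" by 5
  'e' (pos 4) + 5 = pos 9 = 'j'
  'h' (pos 7) + 5 = pos 12 = 'm'
  's' (pos 18) + 5 = pos 23 = 'x'
  'v' (pos 21) + 5 = pos 0 = 'a'
  'u' (pos 20) + 5 = pos 25 = 'z'
  'f' (pos 5) + 5 = pos 10 = 'k'
  'q' (pos 16) + 5 = pos 21 = 'v'
Result: jmxazkv

jmxazkv


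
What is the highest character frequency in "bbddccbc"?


Input: bbddccbc
Character counts:
  'b': 3
  'c': 3
  'd': 2
Maximum frequency: 3

3


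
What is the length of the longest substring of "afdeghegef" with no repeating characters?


Input: "afdeghegef"
Sliding window (track last position of each char):
  Position 0 ('a'): window [0,0] length 1 -- new best
  Position 1 ('f'): window [0,1] length 2 -- new best
  Position 2 ('d'): window [0,2] length 3 -- new best
  Position 3 ('e'): window [0,3] length 4 -- new best
  Position 4 ('g'): window [0,4] length 5 -- new best
  Position 5 ('h'): window [0,5] length 6 -- new best
  Position 6 ('e'): repeat (last at 3), move window start to 4
  Position 6 ('e'): window [4,6] length 3
  Position 7 ('g'): repeat (last at 4), move window start to 5
  Position 7 ('g'): window [5,7] length 3
  Position 8 ('e'): repeat (last at 6), move window start to 7
  Position 8 ('e'): window [7,8] length 2
  Position 9 ('f'): window [7,9] length 3
Longest substring with no repeats: "afdegh" with length 6

6


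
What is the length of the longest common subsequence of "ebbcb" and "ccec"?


LCS of "ebbcb" and "ccec"
DP table:
           c    c    e    c
      0    0    0    0    0
  e   0    0    0    1    1
  b   0    0    0    1    1
  b   0    0    0    1    1
  c   0    1    1    1    2
  b   0    1    1    1    2
LCS length = dp[5][4] = 2

2


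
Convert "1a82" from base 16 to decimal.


Input: "1a82" in base 16
Positional expansion:
  Digit '1' (value 1) x 16^3 = 4096
  Digit 'a' (value 10) x 16^2 = 2560
  Digit '8' (value 8) x 16^1 = 128
  Digit '2' (value 2) x 16^0 = 2
Sum = 6786

6786


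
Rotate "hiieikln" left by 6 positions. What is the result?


Input: "hiieikln", rotate left by 6
First 6 characters: "hiieik"
Remaining characters: "ln"
Concatenate remaining + first: "ln" + "hiieik" = "lnhiieik"

lnhiieik


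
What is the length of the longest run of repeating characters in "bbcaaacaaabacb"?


Input: "bbcaaacaaabacb"
Scanning for longest run:
  Position 1 ('b'): continues run of 'b', length=2
  Position 2 ('c'): new char, reset run to 1
  Position 3 ('a'): new char, reset run to 1
  Position 4 ('a'): continues run of 'a', length=2
  Position 5 ('a'): continues run of 'a', length=3
  Position 6 ('c'): new char, reset run to 1
  Position 7 ('a'): new char, reset run to 1
  Position 8 ('a'): continues run of 'a', length=2
  Position 9 ('a'): continues run of 'a', length=3
  Position 10 ('b'): new char, reset run to 1
  Position 11 ('a'): new char, reset run to 1
  Position 12 ('c'): new char, reset run to 1
  Position 13 ('b'): new char, reset run to 1
Longest run: 'a' with length 3

3


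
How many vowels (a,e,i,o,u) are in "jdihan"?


Input: jdihan
Checking each character:
  'j' at position 0: consonant
  'd' at position 1: consonant
  'i' at position 2: vowel (running total: 1)
  'h' at position 3: consonant
  'a' at position 4: vowel (running total: 2)
  'n' at position 5: consonant
Total vowels: 2

2


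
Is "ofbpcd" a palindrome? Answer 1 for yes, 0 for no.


Input: ofbpcd
Reversed: dcpbfo
  Compare pos 0 ('o') with pos 5 ('d'): MISMATCH
  Compare pos 1 ('f') with pos 4 ('c'): MISMATCH
  Compare pos 2 ('b') with pos 3 ('p'): MISMATCH
Result: not a palindrome

0


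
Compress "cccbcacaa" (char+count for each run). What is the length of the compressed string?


Input: cccbcacaa
Runs:
  'c' x 3 => "c3"
  'b' x 1 => "b1"
  'c' x 1 => "c1"
  'a' x 1 => "a1"
  'c' x 1 => "c1"
  'a' x 2 => "a2"
Compressed: "c3b1c1a1c1a2"
Compressed length: 12

12


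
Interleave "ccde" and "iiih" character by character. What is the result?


Interleaving "ccde" and "iiih":
  Position 0: 'c' from first, 'i' from second => "ci"
  Position 1: 'c' from first, 'i' from second => "ci"
  Position 2: 'd' from first, 'i' from second => "di"
  Position 3: 'e' from first, 'h' from second => "eh"
Result: cicidieh

cicidieh


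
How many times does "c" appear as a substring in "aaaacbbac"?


Searching for "c" in "aaaacbbac"
Scanning each position:
  Position 0: "a" => no
  Position 1: "a" => no
  Position 2: "a" => no
  Position 3: "a" => no
  Position 4: "c" => MATCH
  Position 5: "b" => no
  Position 6: "b" => no
  Position 7: "a" => no
  Position 8: "c" => MATCH
Total occurrences: 2

2


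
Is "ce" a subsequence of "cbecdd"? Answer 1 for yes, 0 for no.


Check if "ce" is a subsequence of "cbecdd"
Greedy scan:
  Position 0 ('c'): matches sub[0] = 'c'
  Position 1 ('b'): no match needed
  Position 2 ('e'): matches sub[1] = 'e'
  Position 3 ('c'): no match needed
  Position 4 ('d'): no match needed
  Position 5 ('d'): no match needed
All 2 characters matched => is a subsequence

1


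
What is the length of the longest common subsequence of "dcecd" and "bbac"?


LCS of "dcecd" and "bbac"
DP table:
           b    b    a    c
      0    0    0    0    0
  d   0    0    0    0    0
  c   0    0    0    0    1
  e   0    0    0    0    1
  c   0    0    0    0    1
  d   0    0    0    0    1
LCS length = dp[5][4] = 1

1


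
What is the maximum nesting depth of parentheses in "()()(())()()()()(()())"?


Input: "()()(())()()()()(()())"
Tracking depth:
  Position 0 '(': depth becomes 1
  Position 1 ')': depth becomes 0
  Position 2 '(': depth becomes 1
  Position 3 ')': depth becomes 0
  Position 4 '(': depth becomes 1
  Position 5 '(': depth becomes 2
  Position 6 ')': depth becomes 1
  Position 7 ')': depth becomes 0
  Position 8 '(': depth becomes 1
  Position 9 ')': depth becomes 0
  Position 10 '(': depth becomes 1
  Position 11 ')': depth becomes 0
  Position 12 '(': depth becomes 1
  Position 13 ')': depth becomes 0
  Position 14 '(': depth becomes 1
  Position 15 ')': depth becomes 0
  Position 16 '(': depth becomes 1
  Position 17 '(': depth becomes 2
  Position 18 ')': depth becomes 1
  Position 19 '(': depth becomes 2
  Position 20 ')': depth becomes 1
  Position 21 ')': depth becomes 0
Maximum depth reached: 2

2


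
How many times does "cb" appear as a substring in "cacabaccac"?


Searching for "cb" in "cacabaccac"
Scanning each position:
  Position 0: "ca" => no
  Position 1: "ac" => no
  Position 2: "ca" => no
  Position 3: "ab" => no
  Position 4: "ba" => no
  Position 5: "ac" => no
  Position 6: "cc" => no
  Position 7: "ca" => no
  Position 8: "ac" => no
Total occurrences: 0

0


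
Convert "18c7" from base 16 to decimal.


Input: "18c7" in base 16
Positional expansion:
  Digit '1' (value 1) x 16^3 = 4096
  Digit '8' (value 8) x 16^2 = 2048
  Digit 'c' (value 12) x 16^1 = 192
  Digit '7' (value 7) x 16^0 = 7
Sum = 6343

6343


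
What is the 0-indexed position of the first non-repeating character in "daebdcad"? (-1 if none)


Input: daebdcad
Character frequencies:
  'a': 2
  'b': 1
  'c': 1
  'd': 3
  'e': 1
Scanning left to right for freq == 1:
  Position 0 ('d'): freq=3, skip
  Position 1 ('a'): freq=2, skip
  Position 2 ('e'): unique! => answer = 2

2


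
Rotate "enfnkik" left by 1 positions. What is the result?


Input: "enfnkik", rotate left by 1
First 1 characters: "e"
Remaining characters: "nfnkik"
Concatenate remaining + first: "nfnkik" + "e" = "nfnkike"

nfnkike


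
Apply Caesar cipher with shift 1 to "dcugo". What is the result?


Caesar cipher: shift "dcugo" by 1
  'd' (pos 3) + 1 = pos 4 = 'e'
  'c' (pos 2) + 1 = pos 3 = 'd'
  'u' (pos 20) + 1 = pos 21 = 'v'
  'g' (pos 6) + 1 = pos 7 = 'h'
  'o' (pos 14) + 1 = pos 15 = 'p'
Result: edvhp

edvhp


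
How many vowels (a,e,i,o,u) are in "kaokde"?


Input: kaokde
Checking each character:
  'k' at position 0: consonant
  'a' at position 1: vowel (running total: 1)
  'o' at position 2: vowel (running total: 2)
  'k' at position 3: consonant
  'd' at position 4: consonant
  'e' at position 5: vowel (running total: 3)
Total vowels: 3

3


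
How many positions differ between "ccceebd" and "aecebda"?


Comparing "ccceebd" and "aecebda" position by position:
  Position 0: 'c' vs 'a' => DIFFER
  Position 1: 'c' vs 'e' => DIFFER
  Position 2: 'c' vs 'c' => same
  Position 3: 'e' vs 'e' => same
  Position 4: 'e' vs 'b' => DIFFER
  Position 5: 'b' vs 'd' => DIFFER
  Position 6: 'd' vs 'a' => DIFFER
Positions that differ: 5

5


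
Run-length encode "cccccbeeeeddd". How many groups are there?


Input: cccccbeeeeddd
Scanning for consecutive runs:
  Group 1: 'c' x 5 (positions 0-4)
  Group 2: 'b' x 1 (positions 5-5)
  Group 3: 'e' x 4 (positions 6-9)
  Group 4: 'd' x 3 (positions 10-12)
Total groups: 4

4


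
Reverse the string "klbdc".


Input: klbdc
Reading characters right to left:
  Position 4: 'c'
  Position 3: 'd'
  Position 2: 'b'
  Position 1: 'l'
  Position 0: 'k'
Reversed: cdblk

cdblk


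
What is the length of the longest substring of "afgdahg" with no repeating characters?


Input: "afgdahg"
Sliding window (track last position of each char):
  Position 0 ('a'): window [0,0] length 1 -- new best
  Position 1 ('f'): window [0,1] length 2 -- new best
  Position 2 ('g'): window [0,2] length 3 -- new best
  Position 3 ('d'): window [0,3] length 4 -- new best
  Position 4 ('a'): repeat (last at 0), move window start to 1
  Position 4 ('a'): window [1,4] length 4
  Position 5 ('h'): window [1,5] length 5 -- new best
  Position 6 ('g'): repeat (last at 2), move window start to 3
  Position 6 ('g'): window [3,6] length 4
Longest substring with no repeats: "fgdah" with length 5

5


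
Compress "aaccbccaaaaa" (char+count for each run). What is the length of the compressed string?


Input: aaccbccaaaaa
Runs:
  'a' x 2 => "a2"
  'c' x 2 => "c2"
  'b' x 1 => "b1"
  'c' x 2 => "c2"
  'a' x 5 => "a5"
Compressed: "a2c2b1c2a5"
Compressed length: 10

10


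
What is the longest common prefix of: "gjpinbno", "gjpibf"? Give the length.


Words: gjpinbno, gjpibf
  Position 0: all 'g' => match
  Position 1: all 'j' => match
  Position 2: all 'p' => match
  Position 3: all 'i' => match
  Position 4: ('n', 'b') => mismatch, stop
LCP = "gjpi" (length 4)

4


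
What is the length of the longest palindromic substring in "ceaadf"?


Input: "ceaadf"
Checking substrings for palindromes:
  [2:4] "aa" (len 2) => palindrome
Longest palindromic substring: "aa" with length 2

2


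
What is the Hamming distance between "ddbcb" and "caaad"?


Comparing "ddbcb" and "caaad" position by position:
  Position 0: 'd' vs 'c' => differ
  Position 1: 'd' vs 'a' => differ
  Position 2: 'b' vs 'a' => differ
  Position 3: 'c' vs 'a' => differ
  Position 4: 'b' vs 'd' => differ
Total differences (Hamming distance): 5

5


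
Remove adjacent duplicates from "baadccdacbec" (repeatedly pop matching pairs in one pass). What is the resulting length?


Input: baadccdacbec
Stack-based adjacent duplicate removal:
  Read 'b': push. Stack: b
  Read 'a': push. Stack: ba
  Read 'a': matches stack top 'a' => pop. Stack: b
  Read 'd': push. Stack: bd
  Read 'c': push. Stack: bdc
  Read 'c': matches stack top 'c' => pop. Stack: bd
  Read 'd': matches stack top 'd' => pop. Stack: b
  Read 'a': push. Stack: ba
  Read 'c': push. Stack: bac
  Read 'b': push. Stack: bacb
  Read 'e': push. Stack: bacbe
  Read 'c': push. Stack: bacbec
Final stack: "bacbec" (length 6)

6


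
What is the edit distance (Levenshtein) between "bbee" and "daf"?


Computing edit distance: "bbee" -> "daf"
DP table:
           d    a    f
      0    1    2    3
  b   1    1    2    3
  b   2    2    2    3
  e   3    3    3    3
  e   4    4    4    4
Edit distance = dp[4][3] = 4

4


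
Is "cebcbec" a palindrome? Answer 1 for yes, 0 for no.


Input: cebcbec
Reversed: cebcbec
  Compare pos 0 ('c') with pos 6 ('c'): match
  Compare pos 1 ('e') with pos 5 ('e'): match
  Compare pos 2 ('b') with pos 4 ('b'): match
Result: palindrome

1


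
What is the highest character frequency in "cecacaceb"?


Input: cecacaceb
Character counts:
  'a': 2
  'b': 1
  'c': 4
  'e': 2
Maximum frequency: 4

4


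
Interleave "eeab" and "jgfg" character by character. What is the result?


Interleaving "eeab" and "jgfg":
  Position 0: 'e' from first, 'j' from second => "ej"
  Position 1: 'e' from first, 'g' from second => "eg"
  Position 2: 'a' from first, 'f' from second => "af"
  Position 3: 'b' from first, 'g' from second => "bg"
Result: ejegafbg

ejegafbg


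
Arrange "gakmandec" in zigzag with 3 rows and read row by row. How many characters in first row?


Zigzag "gakmandec" into 3 rows:
Placing characters:
  'g' => row 0
  'a' => row 1
  'k' => row 2
  'm' => row 1
  'a' => row 0
  'n' => row 1
  'd' => row 2
  'e' => row 1
  'c' => row 0
Rows:
  Row 0: "gac"
  Row 1: "amne"
  Row 2: "kd"
First row length: 3

3


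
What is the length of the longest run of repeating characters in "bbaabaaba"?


Input: "bbaabaaba"
Scanning for longest run:
  Position 1 ('b'): continues run of 'b', length=2
  Position 2 ('a'): new char, reset run to 1
  Position 3 ('a'): continues run of 'a', length=2
  Position 4 ('b'): new char, reset run to 1
  Position 5 ('a'): new char, reset run to 1
  Position 6 ('a'): continues run of 'a', length=2
  Position 7 ('b'): new char, reset run to 1
  Position 8 ('a'): new char, reset run to 1
Longest run: 'b' with length 2

2


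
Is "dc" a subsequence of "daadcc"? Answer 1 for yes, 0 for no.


Check if "dc" is a subsequence of "daadcc"
Greedy scan:
  Position 0 ('d'): matches sub[0] = 'd'
  Position 1 ('a'): no match needed
  Position 2 ('a'): no match needed
  Position 3 ('d'): no match needed
  Position 4 ('c'): matches sub[1] = 'c'
  Position 5 ('c'): no match needed
All 2 characters matched => is a subsequence

1


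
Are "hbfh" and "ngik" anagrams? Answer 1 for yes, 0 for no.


Strings: "hbfh", "ngik"
Sorted first:  bfhh
Sorted second: gikn
Differ at position 0: 'b' vs 'g' => not anagrams

0


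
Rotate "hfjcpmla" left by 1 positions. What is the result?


Input: "hfjcpmla", rotate left by 1
First 1 characters: "h"
Remaining characters: "fjcpmla"
Concatenate remaining + first: "fjcpmla" + "h" = "fjcpmlah"

fjcpmlah


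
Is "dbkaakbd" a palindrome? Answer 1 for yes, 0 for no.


Input: dbkaakbd
Reversed: dbkaakbd
  Compare pos 0 ('d') with pos 7 ('d'): match
  Compare pos 1 ('b') with pos 6 ('b'): match
  Compare pos 2 ('k') with pos 5 ('k'): match
  Compare pos 3 ('a') with pos 4 ('a'): match
Result: palindrome

1


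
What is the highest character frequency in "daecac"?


Input: daecac
Character counts:
  'a': 2
  'c': 2
  'd': 1
  'e': 1
Maximum frequency: 2

2


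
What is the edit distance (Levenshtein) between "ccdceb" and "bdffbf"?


Computing edit distance: "ccdceb" -> "bdffbf"
DP table:
           b    d    f    f    b    f
      0    1    2    3    4    5    6
  c   1    1    2    3    4    5    6
  c   2    2    2    3    4    5    6
  d   3    3    2    3    4    5    6
  c   4    4    3    3    4    5    6
  e   5    5    4    4    4    5    6
  b   6    5    5    5    5    4    5
Edit distance = dp[6][6] = 5

5


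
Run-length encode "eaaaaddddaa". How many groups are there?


Input: eaaaaddddaa
Scanning for consecutive runs:
  Group 1: 'e' x 1 (positions 0-0)
  Group 2: 'a' x 4 (positions 1-4)
  Group 3: 'd' x 4 (positions 5-8)
  Group 4: 'a' x 2 (positions 9-10)
Total groups: 4

4


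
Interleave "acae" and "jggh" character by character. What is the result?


Interleaving "acae" and "jggh":
  Position 0: 'a' from first, 'j' from second => "aj"
  Position 1: 'c' from first, 'g' from second => "cg"
  Position 2: 'a' from first, 'g' from second => "ag"
  Position 3: 'e' from first, 'h' from second => "eh"
Result: ajcgageh

ajcgageh


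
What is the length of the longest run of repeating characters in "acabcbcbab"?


Input: "acabcbcbab"
Scanning for longest run:
  Position 1 ('c'): new char, reset run to 1
  Position 2 ('a'): new char, reset run to 1
  Position 3 ('b'): new char, reset run to 1
  Position 4 ('c'): new char, reset run to 1
  Position 5 ('b'): new char, reset run to 1
  Position 6 ('c'): new char, reset run to 1
  Position 7 ('b'): new char, reset run to 1
  Position 8 ('a'): new char, reset run to 1
  Position 9 ('b'): new char, reset run to 1
Longest run: 'a' with length 1

1


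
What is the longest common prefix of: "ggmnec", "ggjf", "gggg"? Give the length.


Words: ggmnec, ggjf, gggg
  Position 0: all 'g' => match
  Position 1: all 'g' => match
  Position 2: ('m', 'j', 'g') => mismatch, stop
LCP = "gg" (length 2)

2


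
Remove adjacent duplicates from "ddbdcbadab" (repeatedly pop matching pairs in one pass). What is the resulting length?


Input: ddbdcbadab
Stack-based adjacent duplicate removal:
  Read 'd': push. Stack: d
  Read 'd': matches stack top 'd' => pop. Stack: (empty)
  Read 'b': push. Stack: b
  Read 'd': push. Stack: bd
  Read 'c': push. Stack: bdc
  Read 'b': push. Stack: bdcb
  Read 'a': push. Stack: bdcba
  Read 'd': push. Stack: bdcbad
  Read 'a': push. Stack: bdcbada
  Read 'b': push. Stack: bdcbadab
Final stack: "bdcbadab" (length 8)

8


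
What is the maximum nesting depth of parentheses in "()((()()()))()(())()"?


Input: "()((()()()))()(())()"
Tracking depth:
  Position 0 '(': depth becomes 1
  Position 1 ')': depth becomes 0
  Position 2 '(': depth becomes 1
  Position 3 '(': depth becomes 2
  Position 4 '(': depth becomes 3
  Position 5 ')': depth becomes 2
  Position 6 '(': depth becomes 3
  Position 7 ')': depth becomes 2
  Position 8 '(': depth becomes 3
  Position 9 ')': depth becomes 2
  Position 10 ')': depth becomes 1
  Position 11 ')': depth becomes 0
  Position 12 '(': depth becomes 1
  Position 13 ')': depth becomes 0
  Position 14 '(': depth becomes 1
  Position 15 '(': depth becomes 2
  Position 16 ')': depth becomes 1
  Position 17 ')': depth becomes 0
  Position 18 '(': depth becomes 1
  Position 19 ')': depth becomes 0
Maximum depth reached: 3

3


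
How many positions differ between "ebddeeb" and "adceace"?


Comparing "ebddeeb" and "adceace" position by position:
  Position 0: 'e' vs 'a' => DIFFER
  Position 1: 'b' vs 'd' => DIFFER
  Position 2: 'd' vs 'c' => DIFFER
  Position 3: 'd' vs 'e' => DIFFER
  Position 4: 'e' vs 'a' => DIFFER
  Position 5: 'e' vs 'c' => DIFFER
  Position 6: 'b' vs 'e' => DIFFER
Positions that differ: 7

7


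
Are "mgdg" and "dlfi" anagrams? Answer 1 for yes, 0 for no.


Strings: "mgdg", "dlfi"
Sorted first:  dggm
Sorted second: dfil
Differ at position 1: 'g' vs 'f' => not anagrams

0


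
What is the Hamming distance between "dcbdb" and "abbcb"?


Comparing "dcbdb" and "abbcb" position by position:
  Position 0: 'd' vs 'a' => differ
  Position 1: 'c' vs 'b' => differ
  Position 2: 'b' vs 'b' => same
  Position 3: 'd' vs 'c' => differ
  Position 4: 'b' vs 'b' => same
Total differences (Hamming distance): 3

3


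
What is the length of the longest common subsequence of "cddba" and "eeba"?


LCS of "cddba" and "eeba"
DP table:
           e    e    b    a
      0    0    0    0    0
  c   0    0    0    0    0
  d   0    0    0    0    0
  d   0    0    0    0    0
  b   0    0    0    1    1
  a   0    0    0    1    2
LCS length = dp[5][4] = 2

2


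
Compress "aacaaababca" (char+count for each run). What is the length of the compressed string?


Input: aacaaababca
Runs:
  'a' x 2 => "a2"
  'c' x 1 => "c1"
  'a' x 3 => "a3"
  'b' x 1 => "b1"
  'a' x 1 => "a1"
  'b' x 1 => "b1"
  'c' x 1 => "c1"
  'a' x 1 => "a1"
Compressed: "a2c1a3b1a1b1c1a1"
Compressed length: 16

16


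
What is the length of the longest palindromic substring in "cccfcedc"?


Input: "cccfcedc"
Checking substrings for palindromes:
  [0:3] "ccc" (len 3) => palindrome
  [2:5] "cfc" (len 3) => palindrome
  [0:2] "cc" (len 2) => palindrome
  [1:3] "cc" (len 2) => palindrome
Longest palindromic substring: "ccc" with length 3

3


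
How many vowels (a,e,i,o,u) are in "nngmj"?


Input: nngmj
Checking each character:
  'n' at position 0: consonant
  'n' at position 1: consonant
  'g' at position 2: consonant
  'm' at position 3: consonant
  'j' at position 4: consonant
Total vowels: 0

0


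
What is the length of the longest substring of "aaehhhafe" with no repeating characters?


Input: "aaehhhafe"
Sliding window (track last position of each char):
  Position 0 ('a'): window [0,0] length 1 -- new best
  Position 1 ('a'): repeat (last at 0), move window start to 1
  Position 1 ('a'): window [1,1] length 1
  Position 2 ('e'): window [1,2] length 2 -- new best
  Position 3 ('h'): window [1,3] length 3 -- new best
  Position 4 ('h'): repeat (last at 3), move window start to 4
  Position 4 ('h'): window [4,4] length 1
  Position 5 ('h'): repeat (last at 4), move window start to 5
  Position 5 ('h'): window [5,5] length 1
  Position 6 ('a'): window [5,6] length 2
  Position 7 ('f'): window [5,7] length 3
  Position 8 ('e'): window [5,8] length 4 -- new best
Longest substring with no repeats: "hafe" with length 4

4


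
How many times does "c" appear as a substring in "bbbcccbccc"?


Searching for "c" in "bbbcccbccc"
Scanning each position:
  Position 0: "b" => no
  Position 1: "b" => no
  Position 2: "b" => no
  Position 3: "c" => MATCH
  Position 4: "c" => MATCH
  Position 5: "c" => MATCH
  Position 6: "b" => no
  Position 7: "c" => MATCH
  Position 8: "c" => MATCH
  Position 9: "c" => MATCH
Total occurrences: 6

6


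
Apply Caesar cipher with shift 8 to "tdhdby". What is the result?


Caesar cipher: shift "tdhdby" by 8
  't' (pos 19) + 8 = pos 1 = 'b'
  'd' (pos 3) + 8 = pos 11 = 'l'
  'h' (pos 7) + 8 = pos 15 = 'p'
  'd' (pos 3) + 8 = pos 11 = 'l'
  'b' (pos 1) + 8 = pos 9 = 'j'
  'y' (pos 24) + 8 = pos 6 = 'g'
Result: blpljg

blpljg


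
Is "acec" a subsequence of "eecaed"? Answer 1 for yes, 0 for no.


Check if "acec" is a subsequence of "eecaed"
Greedy scan:
  Position 0 ('e'): no match needed
  Position 1 ('e'): no match needed
  Position 2 ('c'): no match needed
  Position 3 ('a'): matches sub[0] = 'a'
  Position 4 ('e'): no match needed
  Position 5 ('d'): no match needed
Only matched 1/4 characters => not a subsequence

0
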